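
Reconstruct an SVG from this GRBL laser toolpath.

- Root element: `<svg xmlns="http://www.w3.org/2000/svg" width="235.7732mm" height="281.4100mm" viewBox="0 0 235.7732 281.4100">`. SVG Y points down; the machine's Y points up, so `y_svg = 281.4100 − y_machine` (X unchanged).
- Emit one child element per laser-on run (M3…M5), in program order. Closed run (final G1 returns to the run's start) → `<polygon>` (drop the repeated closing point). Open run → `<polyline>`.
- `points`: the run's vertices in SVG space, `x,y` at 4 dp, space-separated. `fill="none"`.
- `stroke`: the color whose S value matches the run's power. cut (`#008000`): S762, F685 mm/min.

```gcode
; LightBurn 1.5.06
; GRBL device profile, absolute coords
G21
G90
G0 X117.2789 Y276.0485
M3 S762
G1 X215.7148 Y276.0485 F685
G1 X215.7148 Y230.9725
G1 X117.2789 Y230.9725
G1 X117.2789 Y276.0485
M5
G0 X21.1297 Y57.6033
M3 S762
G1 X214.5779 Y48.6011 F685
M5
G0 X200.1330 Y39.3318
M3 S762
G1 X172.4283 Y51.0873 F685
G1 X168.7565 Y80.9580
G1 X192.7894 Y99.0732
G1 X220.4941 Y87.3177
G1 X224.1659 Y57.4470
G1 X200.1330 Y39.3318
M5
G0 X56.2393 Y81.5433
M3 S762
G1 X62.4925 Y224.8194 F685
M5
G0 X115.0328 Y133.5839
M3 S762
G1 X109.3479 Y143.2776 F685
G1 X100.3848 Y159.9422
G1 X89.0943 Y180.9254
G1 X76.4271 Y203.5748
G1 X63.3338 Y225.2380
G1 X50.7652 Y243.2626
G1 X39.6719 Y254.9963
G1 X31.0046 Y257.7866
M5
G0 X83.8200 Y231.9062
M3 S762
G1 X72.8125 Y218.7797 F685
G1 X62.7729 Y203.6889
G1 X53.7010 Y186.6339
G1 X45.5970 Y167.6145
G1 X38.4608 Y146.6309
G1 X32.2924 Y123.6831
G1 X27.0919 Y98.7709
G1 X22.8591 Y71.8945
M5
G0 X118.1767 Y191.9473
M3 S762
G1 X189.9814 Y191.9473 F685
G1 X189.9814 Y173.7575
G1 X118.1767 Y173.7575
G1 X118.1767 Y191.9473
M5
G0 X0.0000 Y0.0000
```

<svg xmlns="http://www.w3.org/2000/svg" width="235.7732mm" height="281.4100mm" viewBox="0 0 235.7732 281.4100">
  <polygon points="117.2789,5.3615 215.7148,5.3615 215.7148,50.4375 117.2789,50.4375" fill="none" stroke="#008000"/>
  <polyline points="21.1297,223.8067 214.5779,232.8089" fill="none" stroke="#008000"/>
  <polygon points="200.1330,242.0782 172.4283,230.3227 168.7565,200.4520 192.7894,182.3368 220.4941,194.0923 224.1659,223.9630" fill="none" stroke="#008000"/>
  <polyline points="56.2393,199.8667 62.4925,56.5906" fill="none" stroke="#008000"/>
  <polyline points="115.0328,147.8261 109.3479,138.1324 100.3848,121.4678 89.0943,100.4846 76.4271,77.8352 63.3338,56.1720 50.7652,38.1474 39.6719,26.4137 31.0046,23.6234" fill="none" stroke="#008000"/>
  <polyline points="83.8200,49.5038 72.8125,62.6303 62.7729,77.7211 53.7010,94.7761 45.5970,113.7955 38.4608,134.7791 32.2924,157.7269 27.0919,182.6391 22.8591,209.5155" fill="none" stroke="#008000"/>
  <polygon points="118.1767,89.4627 189.9814,89.4627 189.9814,107.6525 118.1767,107.6525" fill="none" stroke="#008000"/>
</svg>

y_svg = 281.4100 − y_m. Every run uses S762, so all elements get stroke `#008000` (cut).

[1] closed run; points: 117.2789,5.3615 215.7148,5.3615 215.7148,50.4375 117.2789,50.4375

[2] open run; points: 21.1297,223.8067 214.5779,232.8089

[3] closed run; points: 200.1330,242.0782 172.4283,230.3227 168.7565,200.4520 192.7894,182.3368 220.4941,194.0923 224.1659,223.9630

[4] open run; points: 56.2393,199.8667 62.4925,56.5906

[5] open run; points: 115.0328,147.8261 109.3479,138.1324 100.3848,121.4678 89.0943,100.4846 76.4271,77.8352 63.3338,56.1720 50.7652,38.1474 39.6719,26.4137 31.0046,23.6234

[6] open run; points: 83.8200,49.5038 72.8125,62.6303 62.7729,77.7211 53.7010,94.7761 45.5970,113.7955 38.4608,134.7791 32.2924,157.7269 27.0919,182.6391 22.8591,209.5155

[7] closed run; points: 118.1767,89.4627 189.9814,89.4627 189.9814,107.6525 118.1767,107.6525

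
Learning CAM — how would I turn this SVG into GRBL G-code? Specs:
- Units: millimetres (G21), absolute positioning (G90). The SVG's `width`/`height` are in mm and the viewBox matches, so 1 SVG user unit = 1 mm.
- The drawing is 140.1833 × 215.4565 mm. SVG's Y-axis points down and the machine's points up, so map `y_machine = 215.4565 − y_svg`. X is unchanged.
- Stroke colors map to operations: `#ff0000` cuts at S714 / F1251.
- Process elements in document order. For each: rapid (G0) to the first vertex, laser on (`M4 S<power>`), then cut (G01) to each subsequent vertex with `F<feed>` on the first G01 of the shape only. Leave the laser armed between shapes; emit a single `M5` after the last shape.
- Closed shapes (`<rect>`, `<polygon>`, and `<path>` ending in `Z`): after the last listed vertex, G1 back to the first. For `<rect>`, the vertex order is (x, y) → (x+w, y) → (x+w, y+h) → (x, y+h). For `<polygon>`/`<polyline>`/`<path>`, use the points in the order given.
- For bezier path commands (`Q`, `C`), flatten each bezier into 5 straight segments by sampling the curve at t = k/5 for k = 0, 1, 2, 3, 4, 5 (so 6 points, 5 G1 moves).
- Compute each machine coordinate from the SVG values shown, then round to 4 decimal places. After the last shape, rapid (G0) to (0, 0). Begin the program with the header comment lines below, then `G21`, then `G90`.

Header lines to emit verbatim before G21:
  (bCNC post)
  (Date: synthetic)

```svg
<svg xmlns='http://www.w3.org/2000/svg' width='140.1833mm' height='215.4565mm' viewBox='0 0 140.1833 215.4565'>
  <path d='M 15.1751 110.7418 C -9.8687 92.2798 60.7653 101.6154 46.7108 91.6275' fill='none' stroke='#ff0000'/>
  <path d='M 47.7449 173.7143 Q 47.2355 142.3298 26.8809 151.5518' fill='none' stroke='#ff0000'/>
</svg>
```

(bCNC post)
(Date: synthetic)
G21
G90
G0 X15.1751 Y104.7147
M4 S714
G01 X10.1872 Y112.8332 F1251
G01 X19.5044 Y116.5420
G01 X34.4692 Y118.1030
G01 X46.4238 Y119.7781
G01 X46.7108 Y123.8290
G0 X47.7449 Y41.7422
M4 S714
G01 X46.7473 Y52.6717 F1251
G01 X44.1621 Y60.3528
G01 X39.9893 Y64.7853
G01 X34.2289 Y65.9692
G01 X26.8809 Y63.9047
M5
G0 X0.0000 Y0.0000

1 u = 1 mm; y_m = 215.4565 − y.

[1] `<path>` cubic bezier, #ff0000→cut S714 F1251: (15.1751,104.7147) → (10.1872,112.8332) → (19.5044,116.5420) → (34.4692,118.1030) → (46.4238,119.7781) → (46.7108,123.8290)

[2] `<path>` quadratic bezier, #ff0000→cut S714 F1251: (47.7449,41.7422) → (46.7473,52.6717) → (44.1621,60.3528) → (39.9893,64.7853) → (34.2289,65.9692) → (26.8809,63.9047)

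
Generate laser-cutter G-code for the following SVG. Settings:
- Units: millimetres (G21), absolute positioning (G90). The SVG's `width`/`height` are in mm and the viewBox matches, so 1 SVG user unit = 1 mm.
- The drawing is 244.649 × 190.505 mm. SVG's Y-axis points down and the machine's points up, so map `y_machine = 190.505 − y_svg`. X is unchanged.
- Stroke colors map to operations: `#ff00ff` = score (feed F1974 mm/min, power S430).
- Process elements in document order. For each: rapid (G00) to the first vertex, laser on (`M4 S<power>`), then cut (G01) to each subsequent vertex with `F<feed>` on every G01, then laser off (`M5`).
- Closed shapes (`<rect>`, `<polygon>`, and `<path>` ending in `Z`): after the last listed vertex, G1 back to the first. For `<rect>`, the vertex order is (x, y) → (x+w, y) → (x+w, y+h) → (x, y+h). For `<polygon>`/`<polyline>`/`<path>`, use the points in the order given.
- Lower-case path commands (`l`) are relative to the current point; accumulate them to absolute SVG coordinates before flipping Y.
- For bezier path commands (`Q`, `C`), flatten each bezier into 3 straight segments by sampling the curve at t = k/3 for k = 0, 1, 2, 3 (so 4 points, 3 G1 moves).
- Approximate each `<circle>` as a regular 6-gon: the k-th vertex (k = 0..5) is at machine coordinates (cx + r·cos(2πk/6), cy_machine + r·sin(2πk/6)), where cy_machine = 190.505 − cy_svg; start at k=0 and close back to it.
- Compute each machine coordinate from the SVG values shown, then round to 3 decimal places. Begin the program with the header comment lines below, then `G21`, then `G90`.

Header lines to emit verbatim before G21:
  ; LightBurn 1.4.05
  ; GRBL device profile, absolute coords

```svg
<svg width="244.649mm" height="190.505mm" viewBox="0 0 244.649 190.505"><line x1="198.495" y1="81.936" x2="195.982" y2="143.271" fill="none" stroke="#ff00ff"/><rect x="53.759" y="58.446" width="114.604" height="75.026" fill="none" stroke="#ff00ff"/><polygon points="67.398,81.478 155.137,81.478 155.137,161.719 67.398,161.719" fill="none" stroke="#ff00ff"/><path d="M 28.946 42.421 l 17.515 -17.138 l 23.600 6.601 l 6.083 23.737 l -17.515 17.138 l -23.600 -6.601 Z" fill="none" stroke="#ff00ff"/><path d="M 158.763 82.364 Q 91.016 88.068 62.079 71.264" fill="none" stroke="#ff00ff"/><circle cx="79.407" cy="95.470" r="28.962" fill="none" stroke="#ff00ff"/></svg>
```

1 u = 1 mm; y_m = 190.505 − y.

[1] `<line>` line segment, #ff00ff→score S430 F1974: (198.495,108.569) → (195.982,47.234)

[2] `<rect>` rectangle, #ff00ff→score S430 F1974: (53.759,132.059) → (168.363,132.059) → (168.363,57.033) → (53.759,57.033) → (53.759,132.059) (closed)

[3] `<polygon>` rectangle, #ff00ff→score S430 F1974: (67.398,109.027) → (155.137,109.027) → (155.137,28.786) → (67.398,28.786) → (67.398,109.027) (closed)

[4] `<path>` regular polygon, #ff00ff→score S430 F1974: (28.946,148.084) → (46.461,165.222) → (70.061,158.621) → (76.144,134.884) → (58.629,117.746) → (35.029,124.347) → (28.946,148.084) (closed)

[5] `<path>` quadratic bezier, #ff00ff→score S430 F1974: (158.763,108.141) → (117.911,106.839) → (85.683,110.539) → (62.079,119.241)

[6] `<circle>` circle, #ff00ff→score S430 F1974: (108.369,95.035) → (93.888,120.117) → (64.926,120.117) → (50.445,95.035) → (64.926,69.953) → (93.888,69.953) → (108.369,95.035) (closed)

; LightBurn 1.4.05
; GRBL device profile, absolute coords
G21
G90
G00 X198.495 Y108.569
M4 S430
G01 X195.982 Y47.234 F1974
M5
G00 X53.759 Y132.059
M4 S430
G01 X168.363 Y132.059 F1974
G01 X168.363 Y57.033 F1974
G01 X53.759 Y57.033 F1974
G01 X53.759 Y132.059 F1974
M5
G00 X67.398 Y109.027
M4 S430
G01 X155.137 Y109.027 F1974
G01 X155.137 Y28.786 F1974
G01 X67.398 Y28.786 F1974
G01 X67.398 Y109.027 F1974
M5
G00 X28.946 Y148.084
M4 S430
G01 X46.461 Y165.222 F1974
G01 X70.061 Y158.621 F1974
G01 X76.144 Y134.884 F1974
G01 X58.629 Y117.746 F1974
G01 X35.029 Y124.347 F1974
G01 X28.946 Y148.084 F1974
M5
G00 X158.763 Y108.141
M4 S430
G01 X117.911 Y106.839 F1974
G01 X85.683 Y110.539 F1974
G01 X62.079 Y119.241 F1974
M5
G00 X108.369 Y95.035
M4 S430
G01 X93.888 Y120.117 F1974
G01 X64.926 Y120.117 F1974
G01 X50.445 Y95.035 F1974
G01 X64.926 Y69.953 F1974
G01 X93.888 Y69.953 F1974
G01 X108.369 Y95.035 F1974
M5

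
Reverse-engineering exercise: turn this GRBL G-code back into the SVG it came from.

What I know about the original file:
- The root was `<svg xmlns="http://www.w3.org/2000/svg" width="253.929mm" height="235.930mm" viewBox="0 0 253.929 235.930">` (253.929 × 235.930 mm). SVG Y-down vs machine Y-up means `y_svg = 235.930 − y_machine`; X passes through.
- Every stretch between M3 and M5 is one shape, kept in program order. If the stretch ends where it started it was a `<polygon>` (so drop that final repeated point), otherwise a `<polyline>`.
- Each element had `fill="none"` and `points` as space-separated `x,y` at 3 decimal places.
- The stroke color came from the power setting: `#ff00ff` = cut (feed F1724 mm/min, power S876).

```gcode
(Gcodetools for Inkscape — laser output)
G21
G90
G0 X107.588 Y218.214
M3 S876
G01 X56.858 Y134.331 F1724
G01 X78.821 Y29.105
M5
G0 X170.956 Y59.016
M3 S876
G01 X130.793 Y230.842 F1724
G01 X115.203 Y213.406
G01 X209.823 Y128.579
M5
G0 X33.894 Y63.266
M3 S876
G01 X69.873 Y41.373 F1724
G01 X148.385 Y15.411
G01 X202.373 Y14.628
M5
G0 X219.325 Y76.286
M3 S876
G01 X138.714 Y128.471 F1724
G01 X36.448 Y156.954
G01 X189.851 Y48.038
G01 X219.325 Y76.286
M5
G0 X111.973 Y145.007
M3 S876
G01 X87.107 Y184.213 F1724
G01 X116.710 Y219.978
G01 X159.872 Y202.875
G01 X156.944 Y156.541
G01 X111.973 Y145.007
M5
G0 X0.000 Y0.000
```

<svg xmlns="http://www.w3.org/2000/svg" width="253.929mm" height="235.930mm" viewBox="0 0 253.929 235.930">
  <polyline points="107.588,17.716 56.858,101.599 78.821,206.825" fill="none" stroke="#ff00ff"/>
  <polyline points="170.956,176.914 130.793,5.088 115.203,22.524 209.823,107.351" fill="none" stroke="#ff00ff"/>
  <polyline points="33.894,172.664 69.873,194.557 148.385,220.519 202.373,221.302" fill="none" stroke="#ff00ff"/>
  <polygon points="219.325,159.644 138.714,107.459 36.448,78.976 189.851,187.892" fill="none" stroke="#ff00ff"/>
  <polygon points="111.973,90.923 87.107,51.717 116.710,15.952 159.872,33.055 156.944,79.389" fill="none" stroke="#ff00ff"/>
</svg>

y_svg = 235.930 − y_m. Every run uses S876, so all elements get stroke `#ff00ff` (cut).

[1] open run; points: 107.588,17.716 56.858,101.599 78.821,206.825

[2] open run; points: 170.956,176.914 130.793,5.088 115.203,22.524 209.823,107.351

[3] open run; points: 33.894,172.664 69.873,194.557 148.385,220.519 202.373,221.302

[4] closed run; points: 219.325,159.644 138.714,107.459 36.448,78.976 189.851,187.892

[5] closed run; points: 111.973,90.923 87.107,51.717 116.710,15.952 159.872,33.055 156.944,79.389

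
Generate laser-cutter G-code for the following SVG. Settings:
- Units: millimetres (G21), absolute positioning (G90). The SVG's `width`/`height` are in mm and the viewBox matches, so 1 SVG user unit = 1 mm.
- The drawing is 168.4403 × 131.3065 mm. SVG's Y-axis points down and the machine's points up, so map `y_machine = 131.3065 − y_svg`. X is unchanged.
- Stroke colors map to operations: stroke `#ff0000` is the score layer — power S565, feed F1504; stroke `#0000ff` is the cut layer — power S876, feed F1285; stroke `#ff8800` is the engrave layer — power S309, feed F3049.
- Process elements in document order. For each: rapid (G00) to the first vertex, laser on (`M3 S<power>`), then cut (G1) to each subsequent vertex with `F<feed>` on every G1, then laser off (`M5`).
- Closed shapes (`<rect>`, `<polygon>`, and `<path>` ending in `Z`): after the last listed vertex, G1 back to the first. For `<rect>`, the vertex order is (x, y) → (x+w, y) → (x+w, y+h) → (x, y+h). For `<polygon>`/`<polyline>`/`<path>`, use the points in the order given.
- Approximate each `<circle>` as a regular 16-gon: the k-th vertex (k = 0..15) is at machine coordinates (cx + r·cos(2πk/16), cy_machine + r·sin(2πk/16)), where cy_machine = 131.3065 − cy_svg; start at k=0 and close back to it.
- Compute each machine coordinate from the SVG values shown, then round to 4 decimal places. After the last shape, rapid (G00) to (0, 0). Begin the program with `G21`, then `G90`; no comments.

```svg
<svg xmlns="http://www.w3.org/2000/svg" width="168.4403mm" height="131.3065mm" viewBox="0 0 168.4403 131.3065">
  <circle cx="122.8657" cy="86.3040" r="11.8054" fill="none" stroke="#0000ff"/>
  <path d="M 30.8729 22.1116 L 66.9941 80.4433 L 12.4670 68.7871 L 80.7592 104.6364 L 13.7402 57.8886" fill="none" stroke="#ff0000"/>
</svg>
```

Since the viewBox matches the mm dimensions, user units are millimetres directly. The only transform is the Y-flip y_m = 131.3065 − y_svg.

Shape 1 is a circle drawn with `<circle>`. Its stroke #0000ff means cut at S876, F1285. After flipping Y the toolpath is (134.6711,45.0025) → (133.7725,49.5202) → (131.2134,53.3502) → (127.3834,55.9093) → (122.8657,56.8079) → (118.3480,55.9093) → (114.5180,53.3502) → (111.9589,49.5202) → (111.0603,45.0025) → (111.9589,40.4848) → (114.5180,36.6548) → (118.3480,34.0957) → (122.8657,33.1971) → (127.3834,34.0957) → (131.2134,36.6548) → (133.7725,40.4848) → (134.6711,45.0025), returning to the start.

Shape 2 is a open polyline drawn with `<path>`. Its stroke #ff0000 means score at S565, F1504. After flipping Y the toolpath is (30.8729,109.1949) → (66.9941,50.8632) → (12.4670,62.5194) → (80.7592,26.6701) → (13.7402,73.4179).

G21
G90
G00 X134.6711 Y45.0025
M3 S876
G1 X133.7725 Y49.5202 F1285
G1 X131.2134 Y53.3502 F1285
G1 X127.3834 Y55.9093 F1285
G1 X122.8657 Y56.8079 F1285
G1 X118.3480 Y55.9093 F1285
G1 X114.5180 Y53.3502 F1285
G1 X111.9589 Y49.5202 F1285
G1 X111.0603 Y45.0025 F1285
G1 X111.9589 Y40.4848 F1285
G1 X114.5180 Y36.6548 F1285
G1 X118.3480 Y34.0957 F1285
G1 X122.8657 Y33.1971 F1285
G1 X127.3834 Y34.0957 F1285
G1 X131.2134 Y36.6548 F1285
G1 X133.7725 Y40.4848 F1285
G1 X134.6711 Y45.0025 F1285
M5
G00 X30.8729 Y109.1949
M3 S565
G1 X66.9941 Y50.8632 F1504
G1 X12.4670 Y62.5194 F1504
G1 X80.7592 Y26.6701 F1504
G1 X13.7402 Y73.4179 F1504
M5
G00 X0.0000 Y0.0000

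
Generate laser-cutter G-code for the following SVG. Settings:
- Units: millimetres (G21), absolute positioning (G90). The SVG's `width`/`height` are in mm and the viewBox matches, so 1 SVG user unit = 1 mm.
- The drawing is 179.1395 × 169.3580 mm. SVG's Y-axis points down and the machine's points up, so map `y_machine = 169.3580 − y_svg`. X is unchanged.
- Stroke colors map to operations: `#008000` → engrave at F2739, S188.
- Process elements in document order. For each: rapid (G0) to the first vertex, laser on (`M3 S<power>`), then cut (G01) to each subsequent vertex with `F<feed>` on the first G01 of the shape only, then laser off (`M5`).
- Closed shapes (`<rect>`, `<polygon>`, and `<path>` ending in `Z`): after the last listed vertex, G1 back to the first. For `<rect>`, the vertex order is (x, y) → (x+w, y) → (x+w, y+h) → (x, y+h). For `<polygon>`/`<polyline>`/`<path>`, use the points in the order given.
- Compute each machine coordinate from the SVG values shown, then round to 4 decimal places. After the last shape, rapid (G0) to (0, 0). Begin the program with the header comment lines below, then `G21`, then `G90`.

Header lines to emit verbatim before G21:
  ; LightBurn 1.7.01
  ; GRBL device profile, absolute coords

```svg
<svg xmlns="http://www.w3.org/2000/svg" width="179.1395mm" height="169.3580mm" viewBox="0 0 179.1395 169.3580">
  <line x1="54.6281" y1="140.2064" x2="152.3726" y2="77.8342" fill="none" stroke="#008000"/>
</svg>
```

1 u = 1 mm; y_m = 169.3580 − y.

[1] `<line>` line segment, #008000→engrave S188 F2739: (54.6281,29.1516) → (152.3726,91.5238)

; LightBurn 1.7.01
; GRBL device profile, absolute coords
G21
G90
G0 X54.6281 Y29.1516
M3 S188
G01 X152.3726 Y91.5238 F2739
M5
G0 X0.0000 Y0.0000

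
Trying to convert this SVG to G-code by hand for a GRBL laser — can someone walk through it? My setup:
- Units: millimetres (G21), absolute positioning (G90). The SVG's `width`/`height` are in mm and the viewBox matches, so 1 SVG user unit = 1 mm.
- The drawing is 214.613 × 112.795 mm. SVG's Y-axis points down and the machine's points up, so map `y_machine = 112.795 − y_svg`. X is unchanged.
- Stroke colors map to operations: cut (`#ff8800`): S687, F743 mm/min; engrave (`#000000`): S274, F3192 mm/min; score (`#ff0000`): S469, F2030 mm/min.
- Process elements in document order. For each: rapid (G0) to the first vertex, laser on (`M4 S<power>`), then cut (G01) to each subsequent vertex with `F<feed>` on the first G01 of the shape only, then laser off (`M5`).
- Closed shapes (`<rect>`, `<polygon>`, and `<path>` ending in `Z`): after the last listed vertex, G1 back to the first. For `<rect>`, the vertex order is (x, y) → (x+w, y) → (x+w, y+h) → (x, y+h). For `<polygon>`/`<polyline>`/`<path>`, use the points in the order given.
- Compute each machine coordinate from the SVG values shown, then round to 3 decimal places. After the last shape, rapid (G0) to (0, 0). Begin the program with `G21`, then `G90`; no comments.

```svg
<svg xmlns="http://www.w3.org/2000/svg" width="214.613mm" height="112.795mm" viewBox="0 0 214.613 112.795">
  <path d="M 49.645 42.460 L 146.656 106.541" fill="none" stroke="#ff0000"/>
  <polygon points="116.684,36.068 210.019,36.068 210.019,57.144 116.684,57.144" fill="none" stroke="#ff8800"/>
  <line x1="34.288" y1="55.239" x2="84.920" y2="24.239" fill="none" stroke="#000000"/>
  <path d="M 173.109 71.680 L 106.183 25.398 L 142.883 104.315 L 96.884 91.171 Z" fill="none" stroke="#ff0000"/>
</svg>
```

G21
G90
G0 X49.645 Y70.335
M4 S469
G01 X146.656 Y6.254 F2030
M5
G0 X116.684 Y76.727
M4 S687
G01 X210.019 Y76.727 F743
G01 X210.019 Y55.651
G01 X116.684 Y55.651
G01 X116.684 Y76.727
M5
G0 X34.288 Y57.556
M4 S274
G01 X84.920 Y88.556 F3192
M5
G0 X173.109 Y41.115
M4 S469
G01 X106.183 Y87.397 F2030
G01 X142.883 Y8.480
G01 X96.884 Y21.624
G01 X173.109 Y41.115
M5
G0 X0.000 Y0.000

Since the viewBox matches the mm dimensions, user units are millimetres directly. The only transform is the Y-flip y_m = 112.795 − y_svg.

Shape 1 is a line segment drawn with `<path>`. Its stroke #ff0000 means score at S469, F2030. After flipping Y the toolpath is (49.645,70.335) → (146.656,6.254).

Shape 2 is a rectangle drawn with `<polygon>`. Its stroke #ff8800 means cut at S687, F743. After flipping Y the toolpath is (116.684,76.727) → (210.019,76.727) → (210.019,55.651) → (116.684,55.651) → (116.684,76.727), returning to the start.

Shape 3 is a line segment drawn with `<line>`. Its stroke #000000 means engrave at S274, F3192. After flipping Y the toolpath is (34.288,57.556) → (84.920,88.556).

Shape 4 is a closed polygon drawn with `<path>`. Its stroke #ff0000 means score at S469, F2030. After flipping Y the toolpath is (173.109,41.115) → (106.183,87.397) → (142.883,8.480) → (96.884,21.624) → (173.109,41.115), returning to the start.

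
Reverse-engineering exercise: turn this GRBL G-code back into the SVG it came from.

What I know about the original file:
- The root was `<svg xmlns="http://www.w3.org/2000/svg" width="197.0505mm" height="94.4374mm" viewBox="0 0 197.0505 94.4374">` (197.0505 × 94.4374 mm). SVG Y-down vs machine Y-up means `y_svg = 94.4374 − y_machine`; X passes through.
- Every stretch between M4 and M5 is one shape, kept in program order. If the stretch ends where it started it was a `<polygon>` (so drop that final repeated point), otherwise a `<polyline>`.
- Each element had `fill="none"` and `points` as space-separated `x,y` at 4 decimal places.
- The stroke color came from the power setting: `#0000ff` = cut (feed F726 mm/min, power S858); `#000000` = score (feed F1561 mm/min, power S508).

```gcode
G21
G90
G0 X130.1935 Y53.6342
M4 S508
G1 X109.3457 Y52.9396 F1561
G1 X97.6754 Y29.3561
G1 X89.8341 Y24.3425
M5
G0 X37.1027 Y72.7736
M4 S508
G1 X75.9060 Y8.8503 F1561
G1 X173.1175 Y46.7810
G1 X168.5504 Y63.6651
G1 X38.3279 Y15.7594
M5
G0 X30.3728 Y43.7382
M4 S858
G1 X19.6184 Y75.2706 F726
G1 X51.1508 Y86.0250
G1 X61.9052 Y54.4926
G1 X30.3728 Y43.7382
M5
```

<svg xmlns="http://www.w3.org/2000/svg" width="197.0505mm" height="94.4374mm" viewBox="0 0 197.0505 94.4374">
  <polyline points="130.1935,40.8032 109.3457,41.4978 97.6754,65.0813 89.8341,70.0949" fill="none" stroke="#000000"/>
  <polyline points="37.1027,21.6638 75.9060,85.5871 173.1175,47.6564 168.5504,30.7723 38.3279,78.6780" fill="none" stroke="#000000"/>
  <polygon points="30.3728,50.6992 19.6184,19.1668 51.1508,8.4124 61.9052,39.9448" fill="none" stroke="#0000ff"/>
</svg>

Each laser-on run becomes one SVG element. Flip Y back into SVG space with y_svg = 94.4374 − y_machine.

Run 1: S508 ⇒ score layer `#000000`. The run is open, so emit a `<polyline>` with points (Y-flipped): 130.1935,40.8032 109.3457,41.4978 97.6754,65.0813 89.8341,70.0949.

Run 2: the run's S508 means `#000000` (score). The run is open, so emit a `<polyline>` with points (Y-flipped): 37.1027,21.6638 75.9060,85.5871 173.1175,47.6564 168.5504,30.7723 38.3279,78.6780.

Run 3: power S858 maps to stroke `#0000ff` (cut). The run returns to its start, so emit a `<polygon>` with points (Y-flipped): 30.3728,50.6992 19.6184,19.1668 51.1508,8.4124 61.9052,39.9448.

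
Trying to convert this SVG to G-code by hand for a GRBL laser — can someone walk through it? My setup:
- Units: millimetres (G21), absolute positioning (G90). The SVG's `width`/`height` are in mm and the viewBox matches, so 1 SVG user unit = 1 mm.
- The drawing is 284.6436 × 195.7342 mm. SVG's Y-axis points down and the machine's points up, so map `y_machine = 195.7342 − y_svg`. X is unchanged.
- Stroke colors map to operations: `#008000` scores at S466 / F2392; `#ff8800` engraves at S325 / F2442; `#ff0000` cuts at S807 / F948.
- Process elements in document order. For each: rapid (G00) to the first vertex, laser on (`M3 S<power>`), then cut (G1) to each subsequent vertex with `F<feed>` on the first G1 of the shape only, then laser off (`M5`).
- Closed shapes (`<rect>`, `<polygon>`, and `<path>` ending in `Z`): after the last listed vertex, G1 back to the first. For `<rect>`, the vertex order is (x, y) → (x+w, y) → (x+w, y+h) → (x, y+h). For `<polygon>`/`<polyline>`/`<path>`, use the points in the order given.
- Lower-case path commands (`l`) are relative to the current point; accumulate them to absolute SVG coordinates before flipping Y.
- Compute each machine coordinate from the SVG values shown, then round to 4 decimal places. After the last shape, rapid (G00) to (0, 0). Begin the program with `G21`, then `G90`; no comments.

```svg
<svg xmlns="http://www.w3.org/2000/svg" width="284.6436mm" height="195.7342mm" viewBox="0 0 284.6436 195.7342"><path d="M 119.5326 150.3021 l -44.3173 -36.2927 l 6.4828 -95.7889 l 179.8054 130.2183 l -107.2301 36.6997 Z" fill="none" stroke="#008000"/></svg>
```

G21
G90
G00 X119.5326 Y45.4321
M3 S466
G1 X75.2153 Y81.7248 F2392
G1 X81.6981 Y177.5137
G1 X261.5035 Y47.2954
G1 X154.2734 Y10.5957
G1 X119.5326 Y45.4321
M5
G00 X0.0000 Y0.0000

1 u = 1 mm; y_m = 195.7342 − y.

[1] `<path>` closed polygon, #008000→score S466 F2392: (119.5326,45.4321) → (75.2153,81.7248) → (81.6981,177.5137) → (261.5035,47.2954) → (154.2734,10.5957) → (119.5326,45.4321) (closed)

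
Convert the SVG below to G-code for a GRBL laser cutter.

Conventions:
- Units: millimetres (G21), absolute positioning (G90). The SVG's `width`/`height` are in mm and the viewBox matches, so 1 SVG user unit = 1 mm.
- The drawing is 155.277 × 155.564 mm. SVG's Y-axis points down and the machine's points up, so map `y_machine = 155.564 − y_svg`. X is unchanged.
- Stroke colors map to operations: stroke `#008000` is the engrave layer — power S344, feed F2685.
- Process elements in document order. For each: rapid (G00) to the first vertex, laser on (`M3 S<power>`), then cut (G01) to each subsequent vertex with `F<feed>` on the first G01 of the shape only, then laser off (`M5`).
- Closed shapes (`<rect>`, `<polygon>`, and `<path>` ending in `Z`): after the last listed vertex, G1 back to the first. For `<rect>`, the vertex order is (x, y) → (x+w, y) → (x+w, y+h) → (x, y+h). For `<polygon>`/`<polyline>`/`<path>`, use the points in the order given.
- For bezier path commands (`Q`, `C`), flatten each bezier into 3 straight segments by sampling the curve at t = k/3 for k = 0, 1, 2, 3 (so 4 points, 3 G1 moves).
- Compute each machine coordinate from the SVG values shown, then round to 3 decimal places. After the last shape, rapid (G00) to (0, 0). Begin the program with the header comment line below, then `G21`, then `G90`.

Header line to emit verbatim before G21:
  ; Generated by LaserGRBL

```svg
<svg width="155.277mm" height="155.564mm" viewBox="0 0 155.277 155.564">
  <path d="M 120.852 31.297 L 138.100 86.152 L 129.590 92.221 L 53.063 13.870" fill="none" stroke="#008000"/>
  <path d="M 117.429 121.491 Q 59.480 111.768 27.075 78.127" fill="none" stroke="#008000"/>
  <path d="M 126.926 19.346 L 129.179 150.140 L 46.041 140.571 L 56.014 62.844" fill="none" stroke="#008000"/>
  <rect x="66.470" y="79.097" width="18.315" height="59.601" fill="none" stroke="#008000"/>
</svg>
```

; Generated by LaserGRBL
G21
G90
G00 X120.852 Y124.267
M3 S344
G01 X138.100 Y69.412 F2685
G01 X129.590 Y63.343
G01 X53.063 Y141.694
M5
G00 X117.429 Y34.073
M3 S344
G01 X81.635 Y43.213 F2685
G01 X51.517 Y57.667
G01 X27.075 Y77.437
M5
G00 X126.926 Y136.218
M3 S344
G01 X129.179 Y5.424 F2685
G01 X46.041 Y14.993
G01 X56.014 Y92.720
M5
G00 X66.470 Y76.467
M3 S344
G01 X84.785 Y76.467 F2685
G01 X84.785 Y16.866
G01 X66.470 Y16.866
G01 X66.470 Y76.467
M5
G00 X0.000 Y0.000

1 u = 1 mm; y_m = 155.564 − y.

[1] `<path>` open polyline, #008000→engrave S344 F2685: (120.852,124.267) → (138.100,69.412) → (129.590,63.343) → (53.063,141.694)

[2] `<path>` quadratic bezier, #008000→engrave S344 F2685: (117.429,34.073) → (81.635,43.213) → (51.517,57.667) → (27.075,77.437)

[3] `<path>` open polyline, #008000→engrave S344 F2685: (126.926,136.218) → (129.179,5.424) → (46.041,14.993) → (56.014,92.720)

[4] `<rect>` rectangle, #008000→engrave S344 F2685: (66.470,76.467) → (84.785,76.467) → (84.785,16.866) → (66.470,16.866) → (66.470,76.467) (closed)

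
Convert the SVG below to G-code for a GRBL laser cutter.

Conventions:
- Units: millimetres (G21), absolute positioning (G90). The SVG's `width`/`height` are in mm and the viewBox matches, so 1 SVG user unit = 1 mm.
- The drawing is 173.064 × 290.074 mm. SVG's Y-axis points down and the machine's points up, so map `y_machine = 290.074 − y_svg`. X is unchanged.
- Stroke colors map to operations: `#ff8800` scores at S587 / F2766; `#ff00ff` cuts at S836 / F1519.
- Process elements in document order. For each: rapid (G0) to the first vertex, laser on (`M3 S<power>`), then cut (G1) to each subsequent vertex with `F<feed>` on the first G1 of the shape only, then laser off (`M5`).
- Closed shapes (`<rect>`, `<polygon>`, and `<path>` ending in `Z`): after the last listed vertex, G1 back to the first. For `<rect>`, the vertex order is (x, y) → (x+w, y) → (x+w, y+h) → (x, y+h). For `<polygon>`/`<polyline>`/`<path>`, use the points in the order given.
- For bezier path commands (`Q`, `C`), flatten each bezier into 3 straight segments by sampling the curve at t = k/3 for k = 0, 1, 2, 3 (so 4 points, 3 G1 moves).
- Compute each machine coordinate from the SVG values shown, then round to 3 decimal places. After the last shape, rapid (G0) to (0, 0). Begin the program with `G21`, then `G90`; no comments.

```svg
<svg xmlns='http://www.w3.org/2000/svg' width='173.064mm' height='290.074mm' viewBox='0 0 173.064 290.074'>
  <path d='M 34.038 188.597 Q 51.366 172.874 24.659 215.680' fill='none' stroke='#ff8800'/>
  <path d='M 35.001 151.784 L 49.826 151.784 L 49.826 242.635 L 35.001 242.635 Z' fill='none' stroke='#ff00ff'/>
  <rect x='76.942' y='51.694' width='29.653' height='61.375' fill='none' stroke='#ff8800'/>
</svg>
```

G21
G90
G0 X34.038 Y101.477
M3 S587
G1 X40.697 Y105.456 F2766
G1 X37.571 Y96.428
G1 X24.659 Y74.394
M5
G0 X35.001 Y138.290
M3 S836
G1 X49.826 Y138.290 F1519
G1 X49.826 Y47.439
G1 X35.001 Y47.439
G1 X35.001 Y138.290
M5
G0 X76.942 Y238.380
M3 S587
G1 X106.595 Y238.380 F2766
G1 X106.595 Y177.005
G1 X76.942 Y177.005
G1 X76.942 Y238.380
M5
G0 X0.000 Y0.000

viewBox `0 0 173.064 290.074` with mm width/height → 1 unit = 1 mm. Flip: y_m = 290.074 − y_svg.

**Shape 1** — `<path>` quadratic bezier, stroke `#ff8800` → score (S587, F2766). Control points (SVG): P0=(34.038,188.597), P1=(51.366,172.874), P2=(24.659,215.680); sampled at t=k/3. Machine vertices: (34.038,101.477) → (40.697,105.456) → (37.571,96.428) → (24.659,74.394). Open path.

**Shape 2** — `<path>` rectangle, stroke `#ff00ff` → cut (S836, F1519). Machine vertices: (35.001,138.290) → (49.826,138.290) → (49.826,47.439) → (35.001,47.439) → (35.001,138.290). Closed: final G1 returns to the first vertex.

**Shape 3** — `<rect>` rectangle, stroke `#ff8800` → score (S587, F2766). Machine vertices: (76.942,238.380) → (106.595,238.380) → (106.595,177.005) → (76.942,177.005) → (76.942,238.380). Closed: final G1 returns to the first vertex.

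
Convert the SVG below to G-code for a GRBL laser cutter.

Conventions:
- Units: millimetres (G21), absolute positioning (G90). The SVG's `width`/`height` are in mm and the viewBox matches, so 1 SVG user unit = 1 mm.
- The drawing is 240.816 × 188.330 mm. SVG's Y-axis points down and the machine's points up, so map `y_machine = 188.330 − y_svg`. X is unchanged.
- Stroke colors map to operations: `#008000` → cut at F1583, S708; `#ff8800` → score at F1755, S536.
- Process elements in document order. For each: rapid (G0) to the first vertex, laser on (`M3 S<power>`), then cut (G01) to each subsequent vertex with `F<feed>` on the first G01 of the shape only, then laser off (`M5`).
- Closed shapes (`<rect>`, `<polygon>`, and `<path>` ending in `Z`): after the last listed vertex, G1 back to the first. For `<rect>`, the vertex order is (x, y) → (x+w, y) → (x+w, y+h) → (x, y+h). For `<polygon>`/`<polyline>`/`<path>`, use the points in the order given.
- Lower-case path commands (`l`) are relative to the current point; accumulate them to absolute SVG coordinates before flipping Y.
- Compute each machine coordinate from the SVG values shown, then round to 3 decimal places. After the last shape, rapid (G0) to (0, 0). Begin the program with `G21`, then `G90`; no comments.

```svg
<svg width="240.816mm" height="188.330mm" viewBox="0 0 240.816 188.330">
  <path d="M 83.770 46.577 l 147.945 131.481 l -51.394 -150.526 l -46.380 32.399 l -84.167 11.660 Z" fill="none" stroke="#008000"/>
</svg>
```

1 u = 1 mm; y_m = 188.330 − y.

[1] `<path>` closed polygon, #008000→cut S708 F1583: (83.770,141.753) → (231.715,10.272) → (180.321,160.798) → (133.941,128.399) → (49.774,116.739) → (83.770,141.753) (closed)

G21
G90
G0 X83.770 Y141.753
M3 S708
G01 X231.715 Y10.272 F1583
G01 X180.321 Y160.798
G01 X133.941 Y128.399
G01 X49.774 Y116.739
G01 X83.770 Y141.753
M5
G0 X0.000 Y0.000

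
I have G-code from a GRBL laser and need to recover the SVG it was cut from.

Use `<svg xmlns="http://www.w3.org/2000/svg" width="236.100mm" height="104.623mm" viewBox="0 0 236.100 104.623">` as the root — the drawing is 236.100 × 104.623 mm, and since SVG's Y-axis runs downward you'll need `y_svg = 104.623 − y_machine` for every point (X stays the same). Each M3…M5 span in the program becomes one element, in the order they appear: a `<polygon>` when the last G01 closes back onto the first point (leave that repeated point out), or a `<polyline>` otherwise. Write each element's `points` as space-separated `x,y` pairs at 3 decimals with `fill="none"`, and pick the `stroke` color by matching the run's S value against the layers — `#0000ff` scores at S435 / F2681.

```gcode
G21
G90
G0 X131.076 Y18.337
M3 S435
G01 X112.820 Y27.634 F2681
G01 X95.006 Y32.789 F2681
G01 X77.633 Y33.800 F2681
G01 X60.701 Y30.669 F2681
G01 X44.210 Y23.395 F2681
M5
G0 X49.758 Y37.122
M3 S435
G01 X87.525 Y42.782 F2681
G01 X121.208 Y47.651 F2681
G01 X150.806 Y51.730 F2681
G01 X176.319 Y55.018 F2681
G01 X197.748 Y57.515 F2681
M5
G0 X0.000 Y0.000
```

Machine Y-up, SVG Y-down with viewBox height 104.623, so y_svg = 104.623 − y_machine; X carries over. Every run uses S435, so all elements get stroke `#0000ff` (score).

Run 1: The run is open, so emit a `<polyline>` with points (Y-flipped): 131.076,86.286 112.820,76.989 95.006,71.834 77.633,70.823 60.701,73.954 44.210,81.228.

Run 2: The run is open, so emit a `<polyline>` with points (Y-flipped): 49.758,67.501 87.525,61.841 121.208,56.972 150.806,52.893 176.319,49.605 197.748,47.108.

<svg xmlns="http://www.w3.org/2000/svg" width="236.100mm" height="104.623mm" viewBox="0 0 236.100 104.623">
  <polyline points="131.076,86.286 112.820,76.989 95.006,71.834 77.633,70.823 60.701,73.954 44.210,81.228" fill="none" stroke="#0000ff"/>
  <polyline points="49.758,67.501 87.525,61.841 121.208,56.972 150.806,52.893 176.319,49.605 197.748,47.108" fill="none" stroke="#0000ff"/>
</svg>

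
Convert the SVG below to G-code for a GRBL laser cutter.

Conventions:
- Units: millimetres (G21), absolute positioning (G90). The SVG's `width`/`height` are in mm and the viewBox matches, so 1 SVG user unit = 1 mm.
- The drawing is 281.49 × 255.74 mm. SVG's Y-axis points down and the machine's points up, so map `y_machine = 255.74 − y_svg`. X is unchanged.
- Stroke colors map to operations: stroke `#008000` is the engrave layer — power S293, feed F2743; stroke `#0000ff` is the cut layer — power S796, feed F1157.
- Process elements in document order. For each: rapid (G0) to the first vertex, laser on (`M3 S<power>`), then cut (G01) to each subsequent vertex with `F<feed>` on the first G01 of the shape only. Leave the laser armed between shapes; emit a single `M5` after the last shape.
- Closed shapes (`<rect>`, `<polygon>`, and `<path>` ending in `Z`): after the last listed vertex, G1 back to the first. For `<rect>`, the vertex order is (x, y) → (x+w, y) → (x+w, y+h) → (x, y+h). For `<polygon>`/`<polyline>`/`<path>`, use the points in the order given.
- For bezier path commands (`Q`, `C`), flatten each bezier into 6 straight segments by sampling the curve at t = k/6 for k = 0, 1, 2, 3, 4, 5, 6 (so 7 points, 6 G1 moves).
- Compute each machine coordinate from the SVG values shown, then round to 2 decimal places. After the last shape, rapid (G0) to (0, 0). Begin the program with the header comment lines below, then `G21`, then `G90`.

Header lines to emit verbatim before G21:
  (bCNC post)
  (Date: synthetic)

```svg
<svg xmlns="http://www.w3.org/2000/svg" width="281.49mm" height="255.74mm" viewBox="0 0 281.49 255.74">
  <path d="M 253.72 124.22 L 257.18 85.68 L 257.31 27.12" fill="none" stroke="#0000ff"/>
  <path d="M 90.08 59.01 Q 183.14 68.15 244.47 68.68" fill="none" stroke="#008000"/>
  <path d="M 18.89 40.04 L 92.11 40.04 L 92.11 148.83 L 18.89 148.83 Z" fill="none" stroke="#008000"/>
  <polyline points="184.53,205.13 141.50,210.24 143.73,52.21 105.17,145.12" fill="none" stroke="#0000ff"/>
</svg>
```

viewBox `0 0 281.49 255.74` with mm width/height → 1 unit = 1 mm. Flip: y_m = 255.74 − y_svg.

**Shape 1** — `<path>` open polyline, stroke `#0000ff` → cut (S796, F1157). Machine vertices: (253.72,131.52) → (257.18,170.06) → (257.31,228.62). Open path.

**Shape 2** — `<path>` quadratic bezier, stroke `#008000` → engrave (S293, F2743). Control points (SVG): P0=(90.08,59.01), P1=(183.14,68.15), P2=(244.47,68.68); sampled at t=k/6. Machine vertices: (90.08,196.73) → (120.22,193.92) → (148.59,191.59) → (175.21,189.74) → (200.06,188.37) → (223.15,187.48) → (244.47,187.06). Open path.

**Shape 3** — `<path>` rectangle, stroke `#008000` → engrave (S293, F2743). Machine vertices: (18.89,215.70) → (92.11,215.70) → (92.11,106.91) → (18.89,106.91) → (18.89,215.70). Closed: final G1 returns to the first vertex.

**Shape 4** — `<polyline>` open polyline, stroke `#0000ff` → cut (S796, F1157). Machine vertices: (184.53,50.61) → (141.50,45.50) → (143.73,203.53) → (105.17,110.62). Open path.

(bCNC post)
(Date: synthetic)
G21
G90
G0 X253.72 Y131.52
M3 S796
G01 X257.18 Y170.06 F1157
G01 X257.31 Y228.62
G0 X90.08 Y196.73
M3 S293
G01 X120.22 Y193.92 F2743
G01 X148.59 Y191.59
G01 X175.21 Y189.74
G01 X200.06 Y188.37
G01 X223.15 Y187.48
G01 X244.47 Y187.06
G0 X18.89 Y215.70
M3 S293
G01 X92.11 Y215.70 F2743
G01 X92.11 Y106.91
G01 X18.89 Y106.91
G01 X18.89 Y215.70
G0 X184.53 Y50.61
M3 S796
G01 X141.50 Y45.50 F1157
G01 X143.73 Y203.53
G01 X105.17 Y110.62
M5
G0 X0.00 Y0.00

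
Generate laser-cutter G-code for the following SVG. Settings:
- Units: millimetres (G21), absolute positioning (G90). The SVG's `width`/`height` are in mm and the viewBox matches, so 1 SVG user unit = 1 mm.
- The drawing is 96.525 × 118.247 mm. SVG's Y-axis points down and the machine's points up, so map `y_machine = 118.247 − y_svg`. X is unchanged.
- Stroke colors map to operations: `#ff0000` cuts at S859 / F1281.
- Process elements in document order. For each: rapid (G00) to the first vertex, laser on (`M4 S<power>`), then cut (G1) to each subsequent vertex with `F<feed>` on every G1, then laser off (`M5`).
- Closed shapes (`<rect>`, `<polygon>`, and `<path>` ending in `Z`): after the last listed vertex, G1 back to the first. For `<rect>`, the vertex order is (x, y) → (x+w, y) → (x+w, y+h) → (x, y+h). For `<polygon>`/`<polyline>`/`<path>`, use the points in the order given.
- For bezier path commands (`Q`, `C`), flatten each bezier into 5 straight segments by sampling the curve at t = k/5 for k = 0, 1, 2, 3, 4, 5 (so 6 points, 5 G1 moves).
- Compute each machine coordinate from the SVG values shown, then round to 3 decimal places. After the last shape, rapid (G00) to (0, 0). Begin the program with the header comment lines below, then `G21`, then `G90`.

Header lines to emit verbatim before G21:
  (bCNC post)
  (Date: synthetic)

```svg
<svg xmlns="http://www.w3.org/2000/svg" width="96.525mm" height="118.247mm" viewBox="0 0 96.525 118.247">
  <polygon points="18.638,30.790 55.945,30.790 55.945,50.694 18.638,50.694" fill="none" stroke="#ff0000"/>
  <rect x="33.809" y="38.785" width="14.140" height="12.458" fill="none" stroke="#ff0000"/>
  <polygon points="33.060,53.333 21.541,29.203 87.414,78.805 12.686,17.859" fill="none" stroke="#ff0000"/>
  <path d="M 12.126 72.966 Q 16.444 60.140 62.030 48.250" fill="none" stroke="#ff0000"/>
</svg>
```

(bCNC post)
(Date: synthetic)
G21
G90
G00 X18.638 Y87.457
M4 S859
G1 X55.945 Y87.457 F1281
G1 X55.945 Y67.553 F1281
G1 X18.638 Y67.553 F1281
G1 X18.638 Y87.457 F1281
M5
G00 X33.809 Y79.462
M4 S859
G1 X47.949 Y79.462 F1281
G1 X47.949 Y67.004 F1281
G1 X33.809 Y67.004 F1281
G1 X33.809 Y79.462 F1281
M5
G00 X33.060 Y64.914
M4 S859
G1 X21.541 Y89.044 F1281
G1 X87.414 Y39.442 F1281
G1 X12.686 Y100.388 F1281
G1 X33.060 Y64.914 F1281
M5
G00 X12.126 Y45.281
M4 S859
G1 X15.504 Y50.374 F1281
G1 X22.183 Y55.392 F1281
G1 X32.164 Y60.335 F1281
G1 X45.446 Y65.204 F1281
G1 X62.030 Y69.997 F1281
M5
G00 X0.000 Y0.000

Since the viewBox matches the mm dimensions, user units are millimetres directly. The only transform is the Y-flip y_m = 118.247 − y_svg.

Shape 1 is a rectangle drawn with `<polygon>`. Its stroke #ff0000 means cut at S859, F1281. After flipping Y the toolpath is (18.638,87.457) → (55.945,87.457) → (55.945,67.553) → (18.638,67.553) → (18.638,87.457), returning to the start.

Shape 2 is a rectangle drawn with `<rect>`. Its stroke #ff0000 means cut at S859, F1281. After flipping Y the toolpath is (33.809,79.462) → (47.949,79.462) → (47.949,67.004) → (33.809,67.004) → (33.809,79.462), returning to the start.

Shape 3 is a closed polygon drawn with `<polygon>`. Its stroke #ff0000 means cut at S859, F1281. After flipping Y the toolpath is (33.060,64.914) → (21.541,89.044) → (87.414,39.442) → (12.686,100.388) → (33.060,64.914), returning to the start.

Shape 4 is a quadratic bezier drawn with `<path>`. Its stroke #ff0000 means cut at S859, F1281. After flipping Y the toolpath is (12.126,45.281) → (15.504,50.374) → (22.183,55.392) → (32.164,60.335) → (45.446,65.204) → (62.030,69.997).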